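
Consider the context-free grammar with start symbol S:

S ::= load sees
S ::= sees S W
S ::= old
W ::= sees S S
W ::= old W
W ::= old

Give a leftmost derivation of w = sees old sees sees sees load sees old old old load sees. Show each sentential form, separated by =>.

S => sees S W   [S ::= sees S W]
sees S W => sees old W   [S ::= old]
sees old W => sees old sees S S   [W ::= sees S S]
sees old sees S S => sees old sees sees S W S   [S ::= sees S W]
sees old sees sees S W S => sees old sees sees sees S W W S   [S ::= sees S W]
sees old sees sees sees S W W S => sees old sees sees sees load sees W W S   [S ::= load sees]
sees old sees sees sees load sees W W S => sees old sees sees sees load sees old W W S   [W ::= old W]
sees old sees sees sees load sees old W W S => sees old sees sees sees load sees old old W S   [W ::= old]
sees old sees sees sees load sees old old W S => sees old sees sees sees load sees old old old S   [W ::= old]
sees old sees sees sees load sees old old old S => sees old sees sees sees load sees old old old load sees   [S ::= load sees]

S => sees S W => sees old W => sees old sees S S => sees old sees sees S W S => sees old sees sees sees S W W S => sees old sees sees sees load sees W W S => sees old sees sees sees load sees old W W S => sees old sees sees sees load sees old old W S => sees old sees sees sees load sees old old old S => sees old sees sees sees load sees old old old load sees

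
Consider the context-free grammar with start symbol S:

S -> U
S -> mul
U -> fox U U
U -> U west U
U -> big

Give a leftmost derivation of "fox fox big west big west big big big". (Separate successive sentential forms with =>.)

S => U => fox U U => fox fox U U U => fox fox U west U U U => fox fox U west U west U U U => fox fox big west U west U U U => fox fox big west big west U U U => fox fox big west big west big U U => fox fox big west big west big big U => fox fox big west big west big big big

S => U   [S -> U]
U => fox U U   [U -> fox U U]
fox U U => fox fox U U U   [U -> fox U U]
fox fox U U U => fox fox U west U U U   [U -> U west U]
fox fox U west U U U => fox fox U west U west U U U   [U -> U west U]
fox fox U west U west U U U => fox fox big west U west U U U   [U -> big]
fox fox big west U west U U U => fox fox big west big west U U U   [U -> big]
fox fox big west big west U U U => fox fox big west big west big U U   [U -> big]
fox fox big west big west big U U => fox fox big west big west big big U   [U -> big]
fox fox big west big west big big U => fox fox big west big west big big big   [U -> big]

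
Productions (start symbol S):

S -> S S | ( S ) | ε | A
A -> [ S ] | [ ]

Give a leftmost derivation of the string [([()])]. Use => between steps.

S => A => [S] => [(S)] => [(A)] => [([S])] => [([(S)])] => [([()])]

S => A   [S -> A]
A => [S]   [A -> [ S ]]
[S] => [(S)]   [S -> ( S )]
[(S)] => [(A)]   [S -> A]
[(A)] => [([S])]   [A -> [ S ]]
[([S])] => [([(S)])]   [S -> ( S )]
[([(S)])] => [([()])]   [S -> ε]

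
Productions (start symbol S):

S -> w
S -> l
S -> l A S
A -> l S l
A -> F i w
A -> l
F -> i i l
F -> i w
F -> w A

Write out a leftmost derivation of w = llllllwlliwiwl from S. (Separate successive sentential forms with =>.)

S => lAS => llS => lllAS => llllS => lllllAS => llllllSlS => llllllwlS => llllllwllAS => llllllwllFiwS => llllllwlliwiwS => llllllwlliwiwl

S => lAS   [S -> l A S]
lAS => llS   [A -> l]
llS => lllAS   [S -> l A S]
lllAS => llllS   [A -> l]
llllS => lllllAS   [S -> l A S]
lllllAS => llllllSlS   [A -> l S l]
llllllSlS => llllllwlS   [S -> w]
llllllwlS => llllllwllAS   [S -> l A S]
llllllwllAS => llllllwllFiwS   [A -> F i w]
llllllwllFiwS => llllllwlliwiwS   [F -> i w]
llllllwlliwiwS => llllllwlliwiwl   [S -> l]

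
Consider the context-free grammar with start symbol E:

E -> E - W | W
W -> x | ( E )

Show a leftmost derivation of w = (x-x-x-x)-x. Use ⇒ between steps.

E ⇒ E-W   [E -> E - W]
E-W ⇒ W-W   [E -> W]
W-W ⇒ (E)-W   [W -> ( E )]
(E)-W ⇒ (E-W)-W   [E -> E - W]
(E-W)-W ⇒ (E-W-W)-W   [E -> E - W]
(E-W-W)-W ⇒ (E-W-W-W)-W   [E -> E - W]
(E-W-W-W)-W ⇒ (W-W-W-W)-W   [E -> W]
(W-W-W-W)-W ⇒ (x-W-W-W)-W   [W -> x]
(x-W-W-W)-W ⇒ (x-x-W-W)-W   [W -> x]
(x-x-W-W)-W ⇒ (x-x-x-W)-W   [W -> x]
(x-x-x-W)-W ⇒ (x-x-x-x)-W   [W -> x]
(x-x-x-x)-W ⇒ (x-x-x-x)-x   [W -> x]

E ⇒ E-W ⇒ W-W ⇒ (E)-W ⇒ (E-W)-W ⇒ (E-W-W)-W ⇒ (E-W-W-W)-W ⇒ (W-W-W-W)-W ⇒ (x-W-W-W)-W ⇒ (x-x-W-W)-W ⇒ (x-x-x-W)-W ⇒ (x-x-x-x)-W ⇒ (x-x-x-x)-x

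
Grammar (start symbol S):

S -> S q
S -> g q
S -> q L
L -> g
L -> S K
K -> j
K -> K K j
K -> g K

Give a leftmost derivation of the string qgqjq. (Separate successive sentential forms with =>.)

S => Sq => qLq => qSKq => qgqKq => qgqjq

S => Sq   [S -> S q]
Sq => qLq   [S -> q L]
qLq => qSKq   [L -> S K]
qSKq => qgqKq   [S -> g q]
qgqKq => qgqjq   [K -> j]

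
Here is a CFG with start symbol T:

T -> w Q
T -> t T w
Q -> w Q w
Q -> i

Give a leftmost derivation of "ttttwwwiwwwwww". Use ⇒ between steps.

T ⇒ tTw   [T -> t T w]
tTw ⇒ ttTww   [T -> t T w]
ttTww ⇒ tttTwww   [T -> t T w]
tttTwww ⇒ ttttTwwww   [T -> t T w]
ttttTwwww ⇒ ttttwQwwww   [T -> w Q]
ttttwQwwww ⇒ ttttwwQwwwww   [Q -> w Q w]
ttttwwQwwwww ⇒ ttttwwwQwwwwww   [Q -> w Q w]
ttttwwwQwwwwww ⇒ ttttwwwiwwwwww   [Q -> i]

T ⇒ tTw ⇒ ttTww ⇒ tttTwww ⇒ ttttTwwww ⇒ ttttwQwwww ⇒ ttttwwQwwwww ⇒ ttttwwwQwwwwww ⇒ ttttwwwiwwwwww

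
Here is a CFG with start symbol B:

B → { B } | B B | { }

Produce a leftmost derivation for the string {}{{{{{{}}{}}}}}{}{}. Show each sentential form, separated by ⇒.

B ⇒ BB ⇒ {}B ⇒ {}BB ⇒ {}BBB ⇒ {}{B}BB ⇒ {}{{B}}BB ⇒ {}{{{B}}}BB ⇒ {}{{{{B}}}}BB ⇒ {}{{{{BB}}}}BB ⇒ {}{{{{{B}B}}}}BB ⇒ {}{{{{{{}}B}}}}BB ⇒ {}{{{{{{}}{}}}}}BB ⇒ {}{{{{{{}}{}}}}}{}B ⇒ {}{{{{{{}}{}}}}}{}{}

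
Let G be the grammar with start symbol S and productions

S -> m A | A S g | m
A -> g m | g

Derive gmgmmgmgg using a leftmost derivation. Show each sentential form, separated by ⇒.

S ⇒ ASg ⇒ gmSg ⇒ gmASgg ⇒ gmgmSgg ⇒ gmgmmAgg ⇒ gmgmmgmgg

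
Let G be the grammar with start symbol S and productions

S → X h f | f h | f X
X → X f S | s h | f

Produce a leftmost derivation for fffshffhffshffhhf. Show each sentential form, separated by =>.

S=>fX=>fXfS=>fffS=>fffXhf=>fffXfShf=>fffXfSfShf=>fffXfSfSfShf=>fffshfSfSfShf=>fffshffhfSfShf=>fffshffhffXfShf=>fffshffhffshfShf=>fffshffhffshffhhf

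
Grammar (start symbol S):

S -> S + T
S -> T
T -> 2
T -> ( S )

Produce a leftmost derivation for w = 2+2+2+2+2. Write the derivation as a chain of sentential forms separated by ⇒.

S ⇒ S+T ⇒ S+T+T ⇒ S+T+T+T ⇒ S+T+T+T+T ⇒ T+T+T+T+T ⇒ 2+T+T+T+T ⇒ 2+2+T+T+T ⇒ 2+2+2+T+T ⇒ 2+2+2+2+T ⇒ 2+2+2+2+2

S ⇒ S+T   [S -> S + T]
S+T ⇒ S+T+T   [S -> S + T]
S+T+T ⇒ S+T+T+T   [S -> S + T]
S+T+T+T ⇒ S+T+T+T+T   [S -> S + T]
S+T+T+T+T ⇒ T+T+T+T+T   [S -> T]
T+T+T+T+T ⇒ 2+T+T+T+T   [T -> 2]
2+T+T+T+T ⇒ 2+2+T+T+T   [T -> 2]
2+2+T+T+T ⇒ 2+2+2+T+T   [T -> 2]
2+2+2+T+T ⇒ 2+2+2+2+T   [T -> 2]
2+2+2+2+T ⇒ 2+2+2+2+2   [T -> 2]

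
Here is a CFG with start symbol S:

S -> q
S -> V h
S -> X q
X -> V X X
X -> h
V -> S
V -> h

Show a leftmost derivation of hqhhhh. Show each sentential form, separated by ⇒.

S ⇒ Vh   [S -> V h]
Vh ⇒ Sh   [V -> S]
Sh ⇒ Vhh   [S -> V h]
Vhh ⇒ Shh   [V -> S]
Shh ⇒ Vhhh   [S -> V h]
Vhhh ⇒ Shhh   [V -> S]
Shhh ⇒ Vhhhh   [S -> V h]
Vhhhh ⇒ Shhhh   [V -> S]
Shhhh ⇒ Xqhhhh   [S -> X q]
Xqhhhh ⇒ hqhhhh   [X -> h]

S ⇒ Vh ⇒ Sh ⇒ Vhh ⇒ Shh ⇒ Vhhh ⇒ Shhh ⇒ Vhhhh ⇒ Shhhh ⇒ Xqhhhh ⇒ hqhhhh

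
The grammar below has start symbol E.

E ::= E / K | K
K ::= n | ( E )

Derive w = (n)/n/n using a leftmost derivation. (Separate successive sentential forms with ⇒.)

E⇒E/K⇒E/K/K⇒K/K/K⇒(E)/K/K⇒(K)/K/K⇒(n)/K/K⇒(n)/n/K⇒(n)/n/n

E ⇒ E/K   [E ::= E / K]
E/K ⇒ E/K/K   [E ::= E / K]
E/K/K ⇒ K/K/K   [E ::= K]
K/K/K ⇒ (E)/K/K   [K ::= ( E )]
(E)/K/K ⇒ (K)/K/K   [E ::= K]
(K)/K/K ⇒ (n)/K/K   [K ::= n]
(n)/K/K ⇒ (n)/n/K   [K ::= n]
(n)/n/K ⇒ (n)/n/n   [K ::= n]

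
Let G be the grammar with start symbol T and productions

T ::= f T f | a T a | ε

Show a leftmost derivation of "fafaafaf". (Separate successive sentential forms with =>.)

T => fTf => faTaf => fafTfaf => fafaTafaf => fafaafaf

T => fTf   [T ::= f T f]
fTf => faTaf   [T ::= a T a]
faTaf => fafTfaf   [T ::= f T f]
fafTfaf => fafaTafaf   [T ::= a T a]
fafaTafaf => fafaafaf   [T ::= ε]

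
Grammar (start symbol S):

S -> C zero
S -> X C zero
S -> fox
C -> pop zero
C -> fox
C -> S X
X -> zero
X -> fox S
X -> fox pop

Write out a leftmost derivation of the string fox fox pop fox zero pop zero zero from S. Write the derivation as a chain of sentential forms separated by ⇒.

S ⇒ X C zero   [S -> X C zero]
X C zero ⇒ fox S C zero   [X -> fox S]
fox S C zero ⇒ fox X C zero C zero   [S -> X C zero]
fox X C zero C zero ⇒ fox fox pop C zero C zero   [X -> fox pop]
fox fox pop C zero C zero ⇒ fox fox pop fox zero C zero   [C -> fox]
fox fox pop fox zero C zero ⇒ fox fox pop fox zero pop zero zero   [C -> pop zero]

S ⇒ X C zero ⇒ fox S C zero ⇒ fox X C zero C zero ⇒ fox fox pop C zero C zero ⇒ fox fox pop fox zero C zero ⇒ fox fox pop fox zero pop zero zero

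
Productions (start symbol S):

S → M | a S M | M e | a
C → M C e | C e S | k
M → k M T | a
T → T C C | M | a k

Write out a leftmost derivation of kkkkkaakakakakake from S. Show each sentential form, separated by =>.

S => Me   [S → M e]
Me => kMTe   [M → k M T]
kMTe => kkMTTe   [M → k M T]
kkMTTe => kkkMTTTe   [M → k M T]
kkkMTTTe => kkkkMTTTTe   [M → k M T]
kkkkMTTTTe => kkkkkMTTTTTe   [M → k M T]
kkkkkMTTTTTe => kkkkkaTTTTTe   [M → a]
kkkkkaTTTTTe => kkkkkaakTTTTe   [T → a k]
kkkkkaakTTTTe => kkkkkaakakTTTe   [T → a k]
kkkkkaakakTTTe => kkkkkaakakakTTe   [T → a k]
kkkkkaakakakTTe => kkkkkaakakakakTe   [T → a k]
kkkkkaakakakakTe => kkkkkaakakakakake   [T → a k]

S => Me => kMTe => kkMTTe => kkkMTTTe => kkkkMTTTTe => kkkkkMTTTTTe => kkkkkaTTTTTe => kkkkkaakTTTTe => kkkkkaakakTTTe => kkkkkaakakakTTe => kkkkkaakakakakTe => kkkkkaakakakakake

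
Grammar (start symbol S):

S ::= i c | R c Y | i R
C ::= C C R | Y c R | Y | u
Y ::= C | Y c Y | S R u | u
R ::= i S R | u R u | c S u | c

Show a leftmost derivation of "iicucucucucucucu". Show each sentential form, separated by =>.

S => RcY => iSRcY => iicRcY => iicuRucY => iicucucY => iicucucYcY => iicucucYcYcY => iicucucYcYcYcY => iicucucYcYcYcYcY => iicucucucYcYcYcY => iicucucucucYcYcY => iicucucucucucYcY => iicucucucucucucY => iicucucucucucucu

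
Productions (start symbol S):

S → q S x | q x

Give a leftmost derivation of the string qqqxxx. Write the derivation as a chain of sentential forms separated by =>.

S => qSx   [S → q S x]
qSx => qqSxx   [S → q S x]
qqSxx => qqqxxx   [S → q x]

S => qSx => qqSxx => qqqxxx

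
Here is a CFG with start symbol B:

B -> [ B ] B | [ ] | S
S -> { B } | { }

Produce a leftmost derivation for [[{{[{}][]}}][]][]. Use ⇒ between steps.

B ⇒ [B]B ⇒ [[B]B]B ⇒ [[S]B]B ⇒ [[{B}]B]B ⇒ [[{S}]B]B ⇒ [[{{B}}]B]B ⇒ [[{{[B]B}}]B]B ⇒ [[{{[S]B}}]B]B ⇒ [[{{[{}]B}}]B]B ⇒ [[{{[{}][]}}]B]B ⇒ [[{{[{}][]}}][]]B ⇒ [[{{[{}][]}}][]][]

B ⇒ [B]B   [B -> [ B ] B]
[B]B ⇒ [[B]B]B   [B -> [ B ] B]
[[B]B]B ⇒ [[S]B]B   [B -> S]
[[S]B]B ⇒ [[{B}]B]B   [S -> { B }]
[[{B}]B]B ⇒ [[{S}]B]B   [B -> S]
[[{S}]B]B ⇒ [[{{B}}]B]B   [S -> { B }]
[[{{B}}]B]B ⇒ [[{{[B]B}}]B]B   [B -> [ B ] B]
[[{{[B]B}}]B]B ⇒ [[{{[S]B}}]B]B   [B -> S]
[[{{[S]B}}]B]B ⇒ [[{{[{}]B}}]B]B   [S -> { }]
[[{{[{}]B}}]B]B ⇒ [[{{[{}][]}}]B]B   [B -> [ ]]
[[{{[{}][]}}]B]B ⇒ [[{{[{}][]}}][]]B   [B -> [ ]]
[[{{[{}][]}}][]]B ⇒ [[{{[{}][]}}][]][]   [B -> [ ]]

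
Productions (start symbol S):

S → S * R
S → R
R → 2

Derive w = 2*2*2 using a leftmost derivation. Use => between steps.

S => S*R => S*R*R => R*R*R => 2*R*R => 2*2*R => 2*2*2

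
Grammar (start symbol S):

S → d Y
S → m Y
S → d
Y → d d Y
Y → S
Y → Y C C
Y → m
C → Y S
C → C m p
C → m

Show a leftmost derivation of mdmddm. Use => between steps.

S => mY   [S → m Y]
mY => mS   [Y → S]
mS => mdY   [S → d Y]
mdY => mdS   [Y → S]
mdS => mdmY   [S → m Y]
mdmY => mdmddY   [Y → d d Y]
mdmddY => mdmddm   [Y → m]

S => mY => mS => mdY => mdS => mdmY => mdmddY => mdmddm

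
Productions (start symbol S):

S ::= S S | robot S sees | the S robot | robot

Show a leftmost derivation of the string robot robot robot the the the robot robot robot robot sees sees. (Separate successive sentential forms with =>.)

S => robot S sees => robot robot S sees sees => robot robot S S sees sees => robot robot robot S sees sees => robot robot robot the S robot sees sees => robot robot robot the the S robot robot sees sees => robot robot robot the the the S robot robot robot sees sees => robot robot robot the the the robot robot robot robot sees sees

S => robot S sees   [S ::= robot S sees]
robot S sees => robot robot S sees sees   [S ::= robot S sees]
robot robot S sees sees => robot robot S S sees sees   [S ::= S S]
robot robot S S sees sees => robot robot robot S sees sees   [S ::= robot]
robot robot robot S sees sees => robot robot robot the S robot sees sees   [S ::= the S robot]
robot robot robot the S robot sees sees => robot robot robot the the S robot robot sees sees   [S ::= the S robot]
robot robot robot the the S robot robot sees sees => robot robot robot the the the S robot robot robot sees sees   [S ::= the S robot]
robot robot robot the the the S robot robot robot sees sees => robot robot robot the the the robot robot robot robot sees sees   [S ::= robot]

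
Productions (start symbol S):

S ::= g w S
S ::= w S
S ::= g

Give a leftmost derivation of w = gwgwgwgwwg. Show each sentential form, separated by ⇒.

S⇒gwS⇒gwgwS⇒gwgwgwS⇒gwgwgwgwS⇒gwgwgwgwwS⇒gwgwgwgwwg

S ⇒ gwS   [S ::= g w S]
gwS ⇒ gwgwS   [S ::= g w S]
gwgwS ⇒ gwgwgwS   [S ::= g w S]
gwgwgwS ⇒ gwgwgwgwS   [S ::= g w S]
gwgwgwgwS ⇒ gwgwgwgwwS   [S ::= w S]
gwgwgwgwwS ⇒ gwgwgwgwwg   [S ::= g]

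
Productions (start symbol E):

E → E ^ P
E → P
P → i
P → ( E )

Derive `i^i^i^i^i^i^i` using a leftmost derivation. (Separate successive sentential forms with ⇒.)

E ⇒ E^P ⇒ E^P^P ⇒ E^P^P^P ⇒ E^P^P^P^P ⇒ E^P^P^P^P^P ⇒ E^P^P^P^P^P^P ⇒ P^P^P^P^P^P^P ⇒ i^P^P^P^P^P^P ⇒ i^i^P^P^P^P^P ⇒ i^i^i^P^P^P^P ⇒ i^i^i^i^P^P^P ⇒ i^i^i^i^i^P^P ⇒ i^i^i^i^i^i^P ⇒ i^i^i^i^i^i^i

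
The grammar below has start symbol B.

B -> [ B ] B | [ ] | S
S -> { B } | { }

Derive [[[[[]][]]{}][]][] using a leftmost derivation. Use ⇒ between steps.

B ⇒ [B]B   [B -> [ B ] B]
[B]B ⇒ [[B]B]B   [B -> [ B ] B]
[[B]B]B ⇒ [[[B]B]B]B   [B -> [ B ] B]
[[[B]B]B]B ⇒ [[[[B]B]B]B]B   [B -> [ B ] B]
[[[[B]B]B]B]B ⇒ [[[[[]]B]B]B]B   [B -> [ ]]
[[[[[]]B]B]B]B ⇒ [[[[[]][]]B]B]B   [B -> [ ]]
[[[[[]][]]B]B]B ⇒ [[[[[]][]]S]B]B   [B -> S]
[[[[[]][]]S]B]B ⇒ [[[[[]][]]{}]B]B   [S -> { }]
[[[[[]][]]{}]B]B ⇒ [[[[[]][]]{}][]]B   [B -> [ ]]
[[[[[]][]]{}][]]B ⇒ [[[[[]][]]{}][]][]   [B -> [ ]]

B ⇒ [B]B ⇒ [[B]B]B ⇒ [[[B]B]B]B ⇒ [[[[B]B]B]B]B ⇒ [[[[[]]B]B]B]B ⇒ [[[[[]][]]B]B]B ⇒ [[[[[]][]]S]B]B ⇒ [[[[[]][]]{}]B]B ⇒ [[[[[]][]]{}][]]B ⇒ [[[[[]][]]{}][]][]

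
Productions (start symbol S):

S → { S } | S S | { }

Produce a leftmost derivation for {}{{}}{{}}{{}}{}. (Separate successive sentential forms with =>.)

S => SS => SSS => {}SS => {}SSS => {}{S}SS => {}{{}}SS => {}{{}}{S}S => {}{{}}{{}}S => {}{{}}{{}}SS => {}{{}}{{}}{S}S => {}{{}}{{}}{{}}S => {}{{}}{{}}{{}}{}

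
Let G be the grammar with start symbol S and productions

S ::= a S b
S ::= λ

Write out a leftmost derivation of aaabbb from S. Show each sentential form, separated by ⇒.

S ⇒ aSb ⇒ aaSbb ⇒ aaaSbbb ⇒ aaabbb

S ⇒ aSb   [S ::= a S b]
aSb ⇒ aaSbb   [S ::= a S b]
aaSbb ⇒ aaaSbbb   [S ::= a S b]
aaaSbbb ⇒ aaabbb   [S ::= λ]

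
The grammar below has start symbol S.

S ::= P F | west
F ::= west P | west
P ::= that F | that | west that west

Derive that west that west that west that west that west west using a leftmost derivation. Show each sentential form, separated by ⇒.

S ⇒ P F   [S ::= P F]
P F ⇒ that F F   [P ::= that F]
that F F ⇒ that west P F   [F ::= west P]
that west P F ⇒ that west that F F   [P ::= that F]
that west that F F ⇒ that west that west P F   [F ::= west P]
that west that west P F ⇒ that west that west that F F   [P ::= that F]
that west that west that F F ⇒ that west that west that west P F   [F ::= west P]
that west that west that west P F ⇒ that west that west that west that F F   [P ::= that F]
that west that west that west that F F ⇒ that west that west that west that west P F   [F ::= west P]
that west that west that west that west P F ⇒ that west that west that west that west that F F   [P ::= that F]
that west that west that west that west that F F ⇒ that west that west that west that west that west F   [F ::= west]
that west that west that west that west that west F ⇒ that west that west that west that west that west west   [F ::= west]

S ⇒ P F ⇒ that F F ⇒ that west P F ⇒ that west that F F ⇒ that west that west P F ⇒ that west that west that F F ⇒ that west that west that west P F ⇒ that west that west that west that F F ⇒ that west that west that west that west P F ⇒ that west that west that west that west that F F ⇒ that west that west that west that west that west F ⇒ that west that west that west that west that west west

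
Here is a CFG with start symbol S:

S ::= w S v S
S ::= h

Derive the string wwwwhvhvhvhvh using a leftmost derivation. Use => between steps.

S=>wSvS=>wwSvSvS=>wwwSvSvSvS=>wwwwSvSvSvSvS=>wwwwhvSvSvSvS=>wwwwhvhvSvSvS=>wwwwhvhvhvSvS=>wwwwhvhvhvhvS=>wwwwhvhvhvhvh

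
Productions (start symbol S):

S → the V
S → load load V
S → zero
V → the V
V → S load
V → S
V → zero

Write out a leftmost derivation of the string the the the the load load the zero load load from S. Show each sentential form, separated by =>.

S => the V => the the V => the the the V => the the the S load => the the the the V load => the the the the S load load => the the the the load load V load load => the the the the load load S load load => the the the the load load the V load load => the the the the load load the zero load load

S => the V   [S → the V]
the V => the the V   [V → the V]
the the V => the the the V   [V → the V]
the the the V => the the the S load   [V → S load]
the the the S load => the the the the V load   [S → the V]
the the the the V load => the the the the S load load   [V → S load]
the the the the S load load => the the the the load load V load load   [S → load load V]
the the the the load load V load load => the the the the load load S load load   [V → S]
the the the the load load S load load => the the the the load load the V load load   [S → the V]
the the the the load load the V load load => the the the the load load the zero load load   [V → zero]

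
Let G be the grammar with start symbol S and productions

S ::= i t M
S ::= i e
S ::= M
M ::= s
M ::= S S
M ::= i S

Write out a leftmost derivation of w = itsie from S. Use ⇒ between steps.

S⇒M⇒SS⇒itMS⇒itsS⇒itsie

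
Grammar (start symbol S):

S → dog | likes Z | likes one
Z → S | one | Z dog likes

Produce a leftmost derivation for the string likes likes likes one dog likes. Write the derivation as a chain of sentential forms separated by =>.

S => likes Z   [S → likes Z]
likes Z => likes S   [Z → S]
likes S => likes likes Z   [S → likes Z]
likes likes Z => likes likes Z dog likes   [Z → Z dog likes]
likes likes Z dog likes => likes likes S dog likes   [Z → S]
likes likes S dog likes => likes likes likes Z dog likes   [S → likes Z]
likes likes likes Z dog likes => likes likes likes one dog likes   [Z → one]

S => likes Z => likes S => likes likes Z => likes likes Z dog likes => likes likes S dog likes => likes likes likes Z dog likes => likes likes likes one dog likes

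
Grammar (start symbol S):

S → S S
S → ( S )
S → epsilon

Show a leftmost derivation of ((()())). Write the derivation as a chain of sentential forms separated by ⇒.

S⇒(S)⇒((S))⇒((SS))⇒(((S)S))⇒((()S))⇒((()SS))⇒((()(S)S))⇒((()()S))⇒((()()))

S ⇒ (S)   [S → ( S )]
(S) ⇒ ((S))   [S → ( S )]
((S)) ⇒ ((SS))   [S → S S]
((SS)) ⇒ (((S)S))   [S → ( S )]
(((S)S)) ⇒ ((()S))   [S → epsilon]
((()S)) ⇒ ((()SS))   [S → S S]
((()SS)) ⇒ ((()(S)S))   [S → ( S )]
((()(S)S)) ⇒ ((()()S))   [S → epsilon]
((()()S)) ⇒ ((()()))   [S → epsilon]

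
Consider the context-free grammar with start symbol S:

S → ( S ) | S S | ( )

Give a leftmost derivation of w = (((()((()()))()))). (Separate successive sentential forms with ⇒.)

S ⇒ (S) ⇒ ((S)) ⇒ (((S))) ⇒ (((SS))) ⇒ (((SSS))) ⇒ (((()SS))) ⇒ (((()(S)S))) ⇒ (((()((S))S))) ⇒ (((()((SS))S))) ⇒ (((()((()S))S))) ⇒ (((()((()()))S))) ⇒ (((()((()()))())))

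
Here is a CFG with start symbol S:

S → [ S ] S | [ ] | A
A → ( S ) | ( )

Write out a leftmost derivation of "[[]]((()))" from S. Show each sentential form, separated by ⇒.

S ⇒ [S]S   [S → [ S ] S]
[S]S ⇒ [[]]S   [S → [ ]]
[[]]S ⇒ [[]]A   [S → A]
[[]]A ⇒ [[]](S)   [A → ( S )]
[[]](S) ⇒ [[]](A)   [S → A]
[[]](A) ⇒ [[]]((S))   [A → ( S )]
[[]]((S)) ⇒ [[]]((A))   [S → A]
[[]]((A)) ⇒ [[]]((()))   [A → ( )]

S⇒[S]S⇒[[]]S⇒[[]]A⇒[[]](S)⇒[[]](A)⇒[[]]((S))⇒[[]]((A))⇒[[]]((()))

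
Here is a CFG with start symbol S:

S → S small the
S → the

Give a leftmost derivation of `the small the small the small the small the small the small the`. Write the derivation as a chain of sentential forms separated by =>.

S => S small the => S small the small the => S small the small the small the => S small the small the small the small the => S small the small the small the small the small the => S small the small the small the small the small the small the => the small the small the small the small the small the small the

S => S small the   [S → S small the]
S small the => S small the small the   [S → S small the]
S small the small the => S small the small the small the   [S → S small the]
S small the small the small the => S small the small the small the small the   [S → S small the]
S small the small the small the small the => S small the small the small the small the small the   [S → S small the]
S small the small the small the small the small the => S small the small the small the small the small the small the   [S → S small the]
S small the small the small the small the small the small the => the small the small the small the small the small the small the   [S → the]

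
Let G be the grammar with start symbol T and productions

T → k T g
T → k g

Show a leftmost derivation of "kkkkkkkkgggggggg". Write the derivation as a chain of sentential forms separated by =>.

T => kTg => kkTgg => kkkTggg => kkkkTgggg => kkkkkTggggg => kkkkkkTgggggg => kkkkkkkTggggggg => kkkkkkkkgggggggg

T => kTg   [T → k T g]
kTg => kkTgg   [T → k T g]
kkTgg => kkkTggg   [T → k T g]
kkkTggg => kkkkTgggg   [T → k T g]
kkkkTgggg => kkkkkTggggg   [T → k T g]
kkkkkTggggg => kkkkkkTgggggg   [T → k T g]
kkkkkkTgggggg => kkkkkkkTggggggg   [T → k T g]
kkkkkkkTggggggg => kkkkkkkkgggggggg   [T → k g]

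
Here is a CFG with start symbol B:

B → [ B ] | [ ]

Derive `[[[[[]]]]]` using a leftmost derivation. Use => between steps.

B => [B] => [[B]] => [[[B]]] => [[[[B]]]] => [[[[[]]]]]

B => [B]   [B → [ B ]]
[B] => [[B]]   [B → [ B ]]
[[B]] => [[[B]]]   [B → [ B ]]
[[[B]]] => [[[[B]]]]   [B → [ B ]]
[[[[B]]]] => [[[[[]]]]]   [B → [ ]]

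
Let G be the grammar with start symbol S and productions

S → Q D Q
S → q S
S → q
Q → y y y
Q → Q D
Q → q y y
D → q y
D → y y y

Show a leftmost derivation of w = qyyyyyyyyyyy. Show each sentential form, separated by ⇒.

S⇒QDQ⇒QDDQ⇒qyyDDQ⇒qyyyyyDQ⇒qyyyyyyyyQ⇒qyyyyyyyyyyy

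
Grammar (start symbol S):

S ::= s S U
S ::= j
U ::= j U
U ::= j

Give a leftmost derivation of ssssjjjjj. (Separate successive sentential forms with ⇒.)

S⇒sSU⇒ssSUU⇒sssSUUU⇒ssssSUUUU⇒ssssjUUUU⇒ssssjjUUU⇒ssssjjjUU⇒ssssjjjjU⇒ssssjjjjj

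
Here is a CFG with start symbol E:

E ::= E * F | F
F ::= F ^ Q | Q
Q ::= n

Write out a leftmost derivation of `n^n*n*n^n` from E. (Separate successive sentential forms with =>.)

E => E*F => E*F*F => F*F*F => F^Q*F*F => Q^Q*F*F => n^Q*F*F => n^n*F*F => n^n*Q*F => n^n*n*F => n^n*n*F^Q => n^n*n*Q^Q => n^n*n*n^Q => n^n*n*n^n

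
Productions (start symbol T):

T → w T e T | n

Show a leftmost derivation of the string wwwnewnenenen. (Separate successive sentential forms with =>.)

T => wTeT   [T → w T e T]
wTeT => wwTeTeT   [T → w T e T]
wwTeTeT => wwwTeTeTeT   [T → w T e T]
wwwTeTeTeT => wwwneTeTeT   [T → n]
wwwneTeTeT => wwwnewTeTeTeT   [T → w T e T]
wwwnewTeTeTeT => wwwnewneTeTeT   [T → n]
wwwnewneTeTeT => wwwnewneneTeT   [T → n]
wwwnewneneTeT => wwwnewneneneT   [T → n]
wwwnewneneneT => wwwnewnenenen   [T → n]

T => wTeT => wwTeTeT => wwwTeTeTeT => wwwneTeTeT => wwwnewTeTeTeT => wwwnewneTeTeT => wwwnewneneTeT => wwwnewneneneT => wwwnewnenenen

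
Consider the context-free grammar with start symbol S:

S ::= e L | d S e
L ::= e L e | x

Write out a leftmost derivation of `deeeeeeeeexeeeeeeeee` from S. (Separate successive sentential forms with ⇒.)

S ⇒ dSe   [S ::= d S e]
dSe ⇒ deLe   [S ::= e L]
deLe ⇒ deeLee   [L ::= e L e]
deeLee ⇒ deeeLeee   [L ::= e L e]
deeeLeee ⇒ deeeeLeeee   [L ::= e L e]
deeeeLeeee ⇒ deeeeeLeeeee   [L ::= e L e]
deeeeeLeeeee ⇒ deeeeeeLeeeeee   [L ::= e L e]
deeeeeeLeeeeee ⇒ deeeeeeeLeeeeeee   [L ::= e L e]
deeeeeeeLeeeeeee ⇒ deeeeeeeeLeeeeeeee   [L ::= e L e]
deeeeeeeeLeeeeeeee ⇒ deeeeeeeeeLeeeeeeeee   [L ::= e L e]
deeeeeeeeeLeeeeeeeee ⇒ deeeeeeeeexeeeeeeeee   [L ::= x]

S ⇒ dSe ⇒ deLe ⇒ deeLee ⇒ deeeLeee ⇒ deeeeLeeee ⇒ deeeeeLeeeee ⇒ deeeeeeLeeeeee ⇒ deeeeeeeLeeeeeee ⇒ deeeeeeeeLeeeeeeee ⇒ deeeeeeeeeLeeeeeeeee ⇒ deeeeeeeeexeeeeeeeee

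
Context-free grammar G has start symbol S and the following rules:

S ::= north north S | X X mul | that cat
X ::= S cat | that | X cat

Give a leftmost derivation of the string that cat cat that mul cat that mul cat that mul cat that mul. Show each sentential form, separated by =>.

S => X X mul   [S ::= X X mul]
X X mul => S cat X mul   [X ::= S cat]
S cat X mul => X X mul cat X mul   [S ::= X X mul]
X X mul cat X mul => S cat X mul cat X mul   [X ::= S cat]
S cat X mul cat X mul => X X mul cat X mul cat X mul   [S ::= X X mul]
X X mul cat X mul cat X mul => S cat X mul cat X mul cat X mul   [X ::= S cat]
S cat X mul cat X mul cat X mul => X X mul cat X mul cat X mul cat X mul   [S ::= X X mul]
X X mul cat X mul cat X mul cat X mul => X cat X mul cat X mul cat X mul cat X mul   [X ::= X cat]
X cat X mul cat X mul cat X mul cat X mul => X cat cat X mul cat X mul cat X mul cat X mul   [X ::= X cat]
X cat cat X mul cat X mul cat X mul cat X mul => that cat cat X mul cat X mul cat X mul cat X mul   [X ::= that]
that cat cat X mul cat X mul cat X mul cat X mul => that cat cat that mul cat X mul cat X mul cat X mul   [X ::= that]
that cat cat that mul cat X mul cat X mul cat X mul => that cat cat that mul cat that mul cat X mul cat X mul   [X ::= that]
that cat cat that mul cat that mul cat X mul cat X mul => that cat cat that mul cat that mul cat that mul cat X mul   [X ::= that]
that cat cat that mul cat that mul cat that mul cat X mul => that cat cat that mul cat that mul cat that mul cat that mul   [X ::= that]

S => X X mul => S cat X mul => X X mul cat X mul => S cat X mul cat X mul => X X mul cat X mul cat X mul => S cat X mul cat X mul cat X mul => X X mul cat X mul cat X mul cat X mul => X cat X mul cat X mul cat X mul cat X mul => X cat cat X mul cat X mul cat X mul cat X mul => that cat cat X mul cat X mul cat X mul cat X mul => that cat cat that mul cat X mul cat X mul cat X mul => that cat cat that mul cat that mul cat X mul cat X mul => that cat cat that mul cat that mul cat that mul cat X mul => that cat cat that mul cat that mul cat that mul cat that mul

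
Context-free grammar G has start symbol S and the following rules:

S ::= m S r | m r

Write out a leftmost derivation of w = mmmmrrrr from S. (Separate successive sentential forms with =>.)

S => mSr => mmSrr => mmmSrrr => mmmmrrrr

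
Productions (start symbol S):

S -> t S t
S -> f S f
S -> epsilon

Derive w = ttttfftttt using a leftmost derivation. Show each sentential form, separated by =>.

S=>tSt=>ttStt=>tttSttt=>ttttStttt=>ttttfSftttt=>ttttfftttt

S => tSt   [S -> t S t]
tSt => ttStt   [S -> t S t]
ttStt => tttSttt   [S -> t S t]
tttSttt => ttttStttt   [S -> t S t]
ttttStttt => ttttfSftttt   [S -> f S f]
ttttfSftttt => ttttfftttt   [S -> epsilon]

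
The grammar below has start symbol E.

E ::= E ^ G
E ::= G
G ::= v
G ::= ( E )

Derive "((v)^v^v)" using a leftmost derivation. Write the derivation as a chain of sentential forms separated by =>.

E => G => (E) => (E^G) => (E^G^G) => (G^G^G) => ((E)^G^G) => ((G)^G^G) => ((v)^G^G) => ((v)^v^G) => ((v)^v^v)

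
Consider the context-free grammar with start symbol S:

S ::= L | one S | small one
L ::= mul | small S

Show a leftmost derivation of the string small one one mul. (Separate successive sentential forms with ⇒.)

S ⇒ L ⇒ small S ⇒ small one S ⇒ small one one S ⇒ small one one L ⇒ small one one mul

S ⇒ L   [S ::= L]
L ⇒ small S   [L ::= small S]
small S ⇒ small one S   [S ::= one S]
small one S ⇒ small one one S   [S ::= one S]
small one one S ⇒ small one one L   [S ::= L]
small one one L ⇒ small one one mul   [L ::= mul]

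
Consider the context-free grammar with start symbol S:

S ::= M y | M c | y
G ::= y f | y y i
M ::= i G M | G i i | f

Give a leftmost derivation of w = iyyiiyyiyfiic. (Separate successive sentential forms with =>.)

S => Mc   [S ::= M c]
Mc => iGMc   [M ::= i G M]
iGMc => iyyiMc   [G ::= y y i]
iyyiMc => iyyiiGMc   [M ::= i G M]
iyyiiGMc => iyyiiyyiMc   [G ::= y y i]
iyyiiyyiMc => iyyiiyyiGiic   [M ::= G i i]
iyyiiyyiGiic => iyyiiyyiyfiic   [G ::= y f]

S => Mc => iGMc => iyyiMc => iyyiiGMc => iyyiiyyiMc => iyyiiyyiGiic => iyyiiyyiyfiic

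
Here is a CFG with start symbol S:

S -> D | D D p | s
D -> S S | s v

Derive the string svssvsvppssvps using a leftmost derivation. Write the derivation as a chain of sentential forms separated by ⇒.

S⇒D⇒SS⇒DDpS⇒SSDpS⇒DDpSDpS⇒svDpSDpS⇒svSSpSDpS⇒svsSpSDpS⇒svsDDppSDpS⇒svssvDppSDpS⇒svssvsvppSDpS⇒svssvsvppsDpS⇒svssvsvppssvpS⇒svssvsvppssvps

S ⇒ D   [S -> D]
D ⇒ SS   [D -> S S]
SS ⇒ DDpS   [S -> D D p]
DDpS ⇒ SSDpS   [D -> S S]
SSDpS ⇒ DDpSDpS   [S -> D D p]
DDpSDpS ⇒ svDpSDpS   [D -> s v]
svDpSDpS ⇒ svSSpSDpS   [D -> S S]
svSSpSDpS ⇒ svsSpSDpS   [S -> s]
svsSpSDpS ⇒ svsDDppSDpS   [S -> D D p]
svsDDppSDpS ⇒ svssvDppSDpS   [D -> s v]
svssvDppSDpS ⇒ svssvsvppSDpS   [D -> s v]
svssvsvppSDpS ⇒ svssvsvppsDpS   [S -> s]
svssvsvppsDpS ⇒ svssvsvppssvpS   [D -> s v]
svssvsvppssvpS ⇒ svssvsvppssvps   [S -> s]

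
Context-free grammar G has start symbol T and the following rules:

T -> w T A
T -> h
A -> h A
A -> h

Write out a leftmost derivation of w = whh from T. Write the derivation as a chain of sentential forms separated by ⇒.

T ⇒ wTA   [T -> w T A]
wTA ⇒ whA   [T -> h]
whA ⇒ whh   [A -> h]

T ⇒ wTA ⇒ whA ⇒ whh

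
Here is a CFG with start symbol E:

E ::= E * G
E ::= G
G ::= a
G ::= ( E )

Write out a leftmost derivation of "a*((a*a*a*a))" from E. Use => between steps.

E => E*G => G*G => a*G => a*(E) => a*(G) => a*((E)) => a*((E*G)) => a*((E*G*G)) => a*((E*G*G*G)) => a*((G*G*G*G)) => a*((a*G*G*G)) => a*((a*a*G*G)) => a*((a*a*a*G)) => a*((a*a*a*a))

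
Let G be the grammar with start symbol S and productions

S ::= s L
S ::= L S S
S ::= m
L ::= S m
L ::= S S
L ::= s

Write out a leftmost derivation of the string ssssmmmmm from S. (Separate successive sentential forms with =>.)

S => sL => sSm => sLSSm => sSmSSm => ssLmSSm => ssSmmSSm => sssLmmSSm => ssssmmSSm => ssssmmmSm => ssssmmmmm

S => sL   [S ::= s L]
sL => sSm   [L ::= S m]
sSm => sLSSm   [S ::= L S S]
sLSSm => sSmSSm   [L ::= S m]
sSmSSm => ssLmSSm   [S ::= s L]
ssLmSSm => ssSmmSSm   [L ::= S m]
ssSmmSSm => sssLmmSSm   [S ::= s L]
sssLmmSSm => ssssmmSSm   [L ::= s]
ssssmmSSm => ssssmmmSm   [S ::= m]
ssssmmmSm => ssssmmmmm   [S ::= m]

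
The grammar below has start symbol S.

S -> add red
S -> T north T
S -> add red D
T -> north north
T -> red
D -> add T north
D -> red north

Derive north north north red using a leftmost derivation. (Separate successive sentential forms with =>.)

S => T north T => north north north T => north north north red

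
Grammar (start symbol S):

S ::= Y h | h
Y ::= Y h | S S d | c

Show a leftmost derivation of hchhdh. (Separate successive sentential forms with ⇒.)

S⇒Yh⇒SSdh⇒hSdh⇒hYhdh⇒hYhhdh⇒hchhdh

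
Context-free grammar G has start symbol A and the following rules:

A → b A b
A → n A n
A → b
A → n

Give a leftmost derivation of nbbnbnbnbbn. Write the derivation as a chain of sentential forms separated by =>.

A => nAn   [A → n A n]
nAn => nbAbn   [A → b A b]
nbAbn => nbbAbbn   [A → b A b]
nbbAbbn => nbbnAnbbn   [A → n A n]
nbbnAnbbn => nbbnbAbnbbn   [A → b A b]
nbbnbAbnbbn => nbbnbnbnbbn   [A → n]

A=>nAn=>nbAbn=>nbbAbbn=>nbbnAnbbn=>nbbnbAbnbbn=>nbbnbnbnbbn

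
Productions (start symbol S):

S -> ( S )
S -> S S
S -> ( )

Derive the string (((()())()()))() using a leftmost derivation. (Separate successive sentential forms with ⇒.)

S ⇒ SS ⇒ (S)S ⇒ ((S))S ⇒ ((SS))S ⇒ ((SSS))S ⇒ (((S)SS))S ⇒ (((SS)SS))S ⇒ (((()S)SS))S ⇒ (((()())SS))S ⇒ (((()())()S))S ⇒ (((()())()()))S ⇒ (((()())()()))()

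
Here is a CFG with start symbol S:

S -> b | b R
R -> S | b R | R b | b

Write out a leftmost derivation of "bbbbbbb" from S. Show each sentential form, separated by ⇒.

S ⇒ bR ⇒ bRb ⇒ bSb ⇒ bbRb ⇒ bbRbb ⇒ bbbRbb ⇒ bbbbRbb ⇒ bbbbbbb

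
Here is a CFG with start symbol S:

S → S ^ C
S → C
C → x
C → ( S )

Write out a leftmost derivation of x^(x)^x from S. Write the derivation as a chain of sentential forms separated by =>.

S=>S^C=>S^C^C=>C^C^C=>x^C^C=>x^(S)^C=>x^(C)^C=>x^(x)^C=>x^(x)^x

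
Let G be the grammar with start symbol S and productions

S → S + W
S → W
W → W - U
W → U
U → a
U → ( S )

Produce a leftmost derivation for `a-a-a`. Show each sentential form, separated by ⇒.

S⇒W⇒W-U⇒W-U-U⇒U-U-U⇒a-U-U⇒a-a-U⇒a-a-a

S ⇒ W   [S → W]
W ⇒ W-U   [W → W - U]
W-U ⇒ W-U-U   [W → W - U]
W-U-U ⇒ U-U-U   [W → U]
U-U-U ⇒ a-U-U   [U → a]
a-U-U ⇒ a-a-U   [U → a]
a-a-U ⇒ a-a-a   [U → a]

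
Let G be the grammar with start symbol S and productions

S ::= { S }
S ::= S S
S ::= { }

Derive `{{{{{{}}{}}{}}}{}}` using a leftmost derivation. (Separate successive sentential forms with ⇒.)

S ⇒ {S} ⇒ {SS} ⇒ {{S}S} ⇒ {{{S}}S} ⇒ {{{SS}}S} ⇒ {{{{S}S}}S} ⇒ {{{{SS}S}}S} ⇒ {{{{{S}S}S}}S} ⇒ {{{{{{}}S}S}}S} ⇒ {{{{{{}}{}}S}}S} ⇒ {{{{{{}}{}}{}}}S} ⇒ {{{{{{}}{}}{}}}{}}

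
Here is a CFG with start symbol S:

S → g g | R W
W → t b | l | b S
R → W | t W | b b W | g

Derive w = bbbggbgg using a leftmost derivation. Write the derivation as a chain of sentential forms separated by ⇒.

S ⇒ RW ⇒ bbWW ⇒ bbbSW ⇒ bbbggW ⇒ bbbggbS ⇒ bbbggbgg

S ⇒ RW   [S → R W]
RW ⇒ bbWW   [R → b b W]
bbWW ⇒ bbbSW   [W → b S]
bbbSW ⇒ bbbggW   [S → g g]
bbbggW ⇒ bbbggbS   [W → b S]
bbbggbS ⇒ bbbggbgg   [S → g g]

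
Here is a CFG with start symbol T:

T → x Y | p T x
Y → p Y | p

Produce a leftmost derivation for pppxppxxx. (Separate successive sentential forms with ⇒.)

T ⇒ pTx ⇒ ppTxx ⇒ pppTxxx ⇒ pppxYxxx ⇒ pppxpYxxx ⇒ pppxppxxx

T ⇒ pTx   [T → p T x]
pTx ⇒ ppTxx   [T → p T x]
ppTxx ⇒ pppTxxx   [T → p T x]
pppTxxx ⇒ pppxYxxx   [T → x Y]
pppxYxxx ⇒ pppxpYxxx   [Y → p Y]
pppxpYxxx ⇒ pppxppxxx   [Y → p]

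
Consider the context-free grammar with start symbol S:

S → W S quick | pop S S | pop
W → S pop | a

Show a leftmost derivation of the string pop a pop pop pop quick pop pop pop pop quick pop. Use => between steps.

S => pop S S   [S → pop S S]
pop S S => pop W S quick S   [S → W S quick]
pop W S quick S => pop S pop S quick S   [W → S pop]
pop S pop S quick S => pop W S quick pop S quick S   [S → W S quick]
pop W S quick pop S quick S => pop a S quick pop S quick S   [W → a]
pop a S quick pop S quick S => pop a pop S S quick pop S quick S   [S → pop S S]
pop a pop S S quick pop S quick S => pop a pop pop S quick pop S quick S   [S → pop]
pop a pop pop S quick pop S quick S => pop a pop pop pop quick pop S quick S   [S → pop]
pop a pop pop pop quick pop S quick S => pop a pop pop pop quick pop pop S S quick S   [S → pop S S]
pop a pop pop pop quick pop pop S S quick S => pop a pop pop pop quick pop pop pop S quick S   [S → pop]
pop a pop pop pop quick pop pop pop S quick S => pop a pop pop pop quick pop pop pop pop quick S   [S → pop]
pop a pop pop pop quick pop pop pop pop quick S => pop a pop pop pop quick pop pop pop pop quick pop   [S → pop]

S => pop S S => pop W S quick S => pop S pop S quick S => pop W S quick pop S quick S => pop a S quick pop S quick S => pop a pop S S quick pop S quick S => pop a pop pop S quick pop S quick S => pop a pop pop pop quick pop S quick S => pop a pop pop pop quick pop pop S S quick S => pop a pop pop pop quick pop pop pop S quick S => pop a pop pop pop quick pop pop pop pop quick S => pop a pop pop pop quick pop pop pop pop quick pop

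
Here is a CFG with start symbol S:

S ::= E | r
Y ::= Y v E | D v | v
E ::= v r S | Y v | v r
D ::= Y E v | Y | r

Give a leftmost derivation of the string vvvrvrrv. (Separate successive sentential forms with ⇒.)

S ⇒ E   [S ::= E]
E ⇒ Yv   [E ::= Y v]
Yv ⇒ YvEv   [Y ::= Y v E]
YvEv ⇒ vvEv   [Y ::= v]
vvEv ⇒ vvvrSv   [E ::= v r S]
vvvrSv ⇒ vvvrEv   [S ::= E]
vvvrEv ⇒ vvvrvrSv   [E ::= v r S]
vvvrvrSv ⇒ vvvrvrrv   [S ::= r]

S ⇒ E ⇒ Yv ⇒ YvEv ⇒ vvEv ⇒ vvvrSv ⇒ vvvrEv ⇒ vvvrvrSv ⇒ vvvrvrrv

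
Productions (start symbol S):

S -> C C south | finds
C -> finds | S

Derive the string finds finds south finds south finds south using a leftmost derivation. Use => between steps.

S => C C south => S C south => C C south C south => S C south C south => C C south C south C south => finds C south C south C south => finds finds south C south C south => finds finds south finds south C south => finds finds south finds south finds south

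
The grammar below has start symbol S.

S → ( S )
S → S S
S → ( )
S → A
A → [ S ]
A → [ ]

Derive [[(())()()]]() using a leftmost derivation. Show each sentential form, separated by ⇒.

S⇒SS⇒AS⇒[S]S⇒[A]S⇒[[S]]S⇒[[SS]]S⇒[[SSS]]S⇒[[(S)SS]]S⇒[[(())SS]]S⇒[[(())()S]]S⇒[[(())()()]]S⇒[[(())()()]]()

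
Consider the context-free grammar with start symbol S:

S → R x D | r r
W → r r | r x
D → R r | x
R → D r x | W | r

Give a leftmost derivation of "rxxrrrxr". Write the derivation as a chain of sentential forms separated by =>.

S => RxD   [S → R x D]
RxD => WxD   [R → W]
WxD => rxxD   [W → r x]
rxxD => rxxRr   [D → R r]
rxxRr => rxxDrxr   [R → D r x]
rxxDrxr => rxxRrrxr   [D → R r]
rxxRrrxr => rxxrrrxr   [R → r]

S=>RxD=>WxD=>rxxD=>rxxRr=>rxxDrxr=>rxxRrrxr=>rxxrrrxr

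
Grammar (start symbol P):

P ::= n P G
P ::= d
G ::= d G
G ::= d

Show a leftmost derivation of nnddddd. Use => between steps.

P => nPG => nnPGG => nndGG => nnddGG => nndddG => nnddddG => nnddddd

P => nPG   [P ::= n P G]
nPG => nnPGG   [P ::= n P G]
nnPGG => nndGG   [P ::= d]
nndGG => nnddGG   [G ::= d G]
nnddGG => nndddG   [G ::= d]
nndddG => nnddddG   [G ::= d G]
nnddddG => nnddddd   [G ::= d]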